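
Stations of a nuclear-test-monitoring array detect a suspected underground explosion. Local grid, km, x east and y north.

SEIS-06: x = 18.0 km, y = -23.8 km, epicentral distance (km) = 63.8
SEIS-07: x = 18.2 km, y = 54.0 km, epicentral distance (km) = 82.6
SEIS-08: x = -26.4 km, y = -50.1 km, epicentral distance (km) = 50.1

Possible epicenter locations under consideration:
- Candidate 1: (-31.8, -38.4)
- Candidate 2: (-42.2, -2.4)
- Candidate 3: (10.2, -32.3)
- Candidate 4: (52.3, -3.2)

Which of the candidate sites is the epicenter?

Candidate 2

For each candidate, compare |candidate − station| to the reported distance:
Candidate 1: residuals SEIS-06 11.9, SEIS-07 22.5, SEIS-08 37.2 → max 37.2 km
Candidate 2: residuals SEIS-06 0.1, SEIS-07 0.0, SEIS-08 0.1 → max 0.1 km
Candidate 3: residuals SEIS-06 52.3, SEIS-07 4.1, SEIS-08 9.4 → max 52.3 km
Candidate 4: residuals SEIS-06 23.8, SEIS-07 16.0, SEIS-08 41.5 → max 41.5 km
Only Candidate 2 has all residuals ≈ 0.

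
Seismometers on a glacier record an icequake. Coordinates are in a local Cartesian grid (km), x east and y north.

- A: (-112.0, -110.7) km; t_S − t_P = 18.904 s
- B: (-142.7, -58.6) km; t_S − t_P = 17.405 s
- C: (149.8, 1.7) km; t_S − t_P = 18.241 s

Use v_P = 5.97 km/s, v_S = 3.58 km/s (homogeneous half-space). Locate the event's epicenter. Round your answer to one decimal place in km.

(-11.6, 25.3)

Distance from S−P lag: d = Δt · v_P v_S / (v_P − v_S) = Δt · (5.97·3.58)/(5.97−3.58) ≈ 8.9425·Δt.
So d_A = 169.05, d_B = 155.64, d_C = 163.12 km.
Circle about each station: (x + 112.0)² + (y + 110.7)² = 169.05²; (x + 142.7)² + (y + 58.6)² = 155.64²; (x − 149.8)² + (y − 1.7)² = 163.12².
Subtracting the A equation from the B and C equations removes the quadratic terms:
-61.4 x + 104.2 y = 3352.85
523.6 x + 224.8 y = -385.79
Solving the 2×2 system: x ≈ -11.6, y ≈ 25.3 km.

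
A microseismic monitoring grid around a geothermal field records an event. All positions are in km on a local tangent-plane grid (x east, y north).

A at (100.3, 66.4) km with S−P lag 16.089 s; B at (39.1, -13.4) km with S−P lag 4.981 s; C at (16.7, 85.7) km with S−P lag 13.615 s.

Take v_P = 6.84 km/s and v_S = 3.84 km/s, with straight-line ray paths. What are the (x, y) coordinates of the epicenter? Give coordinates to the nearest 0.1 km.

x ≈ -0.2 km, y ≈ -32.3 km

Distance from S−P lag: d = Δt · v_P v_S / (v_P − v_S) = Δt · (6.84·3.84)/(6.84−3.84) ≈ 8.7552·Δt.
So d_A = 140.86, d_B = 43.61, d_C = 119.20 km.
Circle about each station: (x − 100.3)² + (y − 66.4)² = 140.86²; (x − 39.1)² + (y + 13.4)² = 43.61²; (x − 16.7)² + (y − 85.7)² = 119.20².
Subtracting the A equation from the B and C equations removes the quadratic terms:
-122.4 x − 159.6 y = 5179.03
-167.2 x + 38.6 y = -1212.77
Solving the 2×2 system: x ≈ -0.2, y ≈ -32.3 km.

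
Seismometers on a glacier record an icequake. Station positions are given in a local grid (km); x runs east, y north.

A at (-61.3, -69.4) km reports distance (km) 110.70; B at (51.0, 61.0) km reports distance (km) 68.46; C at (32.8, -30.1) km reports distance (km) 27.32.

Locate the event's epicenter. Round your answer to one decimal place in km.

x ≈ 27.5 km, y ≈ -3.3 km

Circle about each station: (x + 61.3)² + (y + 69.4)² = 110.70²; (x − 51.0)² + (y − 61.0)² = 68.46²; (x − 32.8)² + (y + 30.1)² = 27.32².
Subtracting the A equation from the B and C equations removes the quadratic terms:
224.6 x + 260.8 y = 5315.67
188.2 x + 78.6 y = 4915.91
Solving the 2×2 system: x ≈ 27.5, y ≈ -3.3 km.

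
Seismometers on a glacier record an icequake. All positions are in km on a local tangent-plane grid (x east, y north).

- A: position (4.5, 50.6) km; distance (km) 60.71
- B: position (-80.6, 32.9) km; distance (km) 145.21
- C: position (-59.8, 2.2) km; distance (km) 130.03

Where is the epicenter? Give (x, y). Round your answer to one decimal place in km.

Circle about each station: (x − 4.5)² + (y − 50.6)² = 60.71²; (x + 80.6)² + (y − 32.9)² = 145.21²; (x + 59.8)² + (y − 2.2)² = 130.03².
Subtracting the A equation from the B and C equations removes the quadratic terms:
-170.2 x − 35.4 y = -12402.08
-128.6 x − 96.8 y = -12221.83
Solving the 2×2 system: x ≈ 64.4, y ≈ 40.7 km.

(64.4, 40.7)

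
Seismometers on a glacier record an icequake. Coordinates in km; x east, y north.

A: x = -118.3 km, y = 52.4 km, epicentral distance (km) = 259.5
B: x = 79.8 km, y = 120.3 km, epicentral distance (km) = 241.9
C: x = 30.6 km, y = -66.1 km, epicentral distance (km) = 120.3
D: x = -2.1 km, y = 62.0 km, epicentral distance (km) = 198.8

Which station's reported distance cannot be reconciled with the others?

Solve using three stations at a time. Using A, B, D (subtract circle equations pairwise → linear system) gives (x, y) ≈ (74.3, -121.5).
Distances from that point to each station vs reported:
  A: calculated 259.5 vs reported 259.5 → residual 0.0 km
  B: calculated 241.9 vs reported 241.9 → residual 0.0 km
  C: calculated 70.5 vs reported 120.3 → residual 49.8 km
  D: calculated 198.8 vs reported 198.8 → residual 0.0 km
A, B, D are mutually consistent (residuals ≈ 0); C is off by 49.8 km.

C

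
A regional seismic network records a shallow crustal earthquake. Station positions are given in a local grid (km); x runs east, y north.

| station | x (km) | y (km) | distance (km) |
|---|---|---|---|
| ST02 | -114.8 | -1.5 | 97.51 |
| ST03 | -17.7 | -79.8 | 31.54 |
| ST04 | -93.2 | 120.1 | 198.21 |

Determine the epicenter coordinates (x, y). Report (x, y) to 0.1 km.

x ≈ -48.5 km, y ≈ -73.0 km

Circle about each station: (x + 114.8)² + (y + 1.5)² = 97.51²; (x + 17.7)² + (y + 79.8)² = 31.54²; (x + 93.2)² + (y − 120.1)² = 198.21².
Subtracting the ST02 equation from the ST03 and ST04 equations removes the quadratic terms:
194.2 x − 156.6 y = 2013.47
43.2 x + 243.2 y = -19850.04
Solving the 2×2 system: x ≈ -48.5, y ≈ -73.0 km.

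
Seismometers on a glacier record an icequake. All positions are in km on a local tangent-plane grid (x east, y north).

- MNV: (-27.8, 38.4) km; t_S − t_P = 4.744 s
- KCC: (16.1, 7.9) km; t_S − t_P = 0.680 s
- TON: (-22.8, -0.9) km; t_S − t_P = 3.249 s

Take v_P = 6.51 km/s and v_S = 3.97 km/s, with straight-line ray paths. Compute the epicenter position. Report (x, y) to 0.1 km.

9.2 km east, 7.4 km north

Distance from S−P lag: d = Δt · v_P v_S / (v_P − v_S) = Δt · (6.51·3.97)/(6.51−3.97) ≈ 10.1751·Δt.
So d_MNV = 48.27, d_KCC = 6.92, d_TON = 33.06 km.
Circle about each station: (x + 27.8)² + (y − 38.4)² = 48.27²; (x − 16.1)² + (y − 7.9)² = 6.92²; (x + 22.8)² + (y + 0.9)² = 33.06².
Subtracting the MNV equation from the KCC and TON equations removes the quadratic terms:
87.8 x − 61.0 y = 356.33
10.0 x − 78.6 y = -489.72
Solving the 2×2 system: x ≈ 9.2, y ≈ 7.4 km.
Check against MNV (with the unrounded x, y): √((x + 27.8)²+(y − 38.4)²) = 48.27 ≈ 48.27 km. ✓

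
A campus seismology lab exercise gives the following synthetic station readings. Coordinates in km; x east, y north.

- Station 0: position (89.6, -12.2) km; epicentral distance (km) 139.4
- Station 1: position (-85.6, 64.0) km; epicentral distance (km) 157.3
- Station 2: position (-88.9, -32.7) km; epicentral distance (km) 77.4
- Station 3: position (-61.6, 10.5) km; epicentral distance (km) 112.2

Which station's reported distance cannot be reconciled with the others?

Station 3

Solve using three stations at a time. Using Station 0, Station 1, Station 2 (subtract circle equations pairwise → linear system) gives (x, y) ≈ (-30.3, -83.3).
Distances from that point to each station vs reported:
  Station 0: calculated 139.4 vs reported 139.4 → residual 0.0 km
  Station 1: calculated 157.3 vs reported 157.3 → residual 0.0 km
  Station 2: calculated 77.4 vs reported 77.4 → residual 0.0 km
  Station 3: calculated 98.8 vs reported 112.2 → residual 13.4 km
Station 0, Station 1, Station 2 are mutually consistent (residuals ≈ 0); Station 3 is off by 13.4 km.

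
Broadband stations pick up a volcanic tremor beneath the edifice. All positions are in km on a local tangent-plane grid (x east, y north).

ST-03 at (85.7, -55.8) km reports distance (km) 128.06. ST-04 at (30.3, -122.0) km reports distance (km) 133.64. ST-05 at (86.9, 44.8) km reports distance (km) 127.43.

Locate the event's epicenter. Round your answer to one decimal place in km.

Circle about each station: (x − 85.7)² + (y + 55.8)² = 128.06²; (x − 30.3)² + (y + 122.0)² = 133.64²; (x − 86.9)² + (y − 44.8)² = 127.43².
Subtracting pairs of circle equations eliminates x²+y² and gives linear equations (the radical axes):
-110.8 x − 132.4 y = 3883.67
2.4 x + 201.2 y = -738.52
Solving the 2×2 system: x ≈ -31.1, y ≈ -3.3 km.

x ≈ -31.1 km, y ≈ -3.3 km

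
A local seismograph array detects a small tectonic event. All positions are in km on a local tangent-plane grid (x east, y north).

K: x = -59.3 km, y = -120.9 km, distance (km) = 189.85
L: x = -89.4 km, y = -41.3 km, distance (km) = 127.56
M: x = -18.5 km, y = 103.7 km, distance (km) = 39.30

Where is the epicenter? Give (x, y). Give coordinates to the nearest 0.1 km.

Circle about each station: (x + 59.3)² + (y + 120.9)² = 189.85²; (x + 89.4)² + (y + 41.3)² = 127.56²; (x + 18.5)² + (y − 103.7)² = 39.30².
Subtracting the K equation from the L and M equations removes the quadratic terms:
-60.2 x + 159.2 y = 11336.22
81.6 x + 449.2 y = 27461.17
Solving the 2×2 system: x ≈ -18.0, y ≈ 64.4 km.

-18.0 km east, 64.4 km north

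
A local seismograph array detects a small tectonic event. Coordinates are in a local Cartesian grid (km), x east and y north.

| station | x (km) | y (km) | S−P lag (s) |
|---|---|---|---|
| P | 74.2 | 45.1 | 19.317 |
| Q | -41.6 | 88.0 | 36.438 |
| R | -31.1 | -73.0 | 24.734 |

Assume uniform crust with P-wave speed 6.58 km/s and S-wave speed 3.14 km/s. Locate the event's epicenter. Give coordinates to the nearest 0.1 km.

(117.1, -62.7)

Distance from S−P lag: d = Δt · v_P v_S / (v_P − v_S) = Δt · (6.58·3.14)/(6.58−3.14) ≈ 6.0062·Δt.
So d_P = 116.02, d_Q = 218.85, d_R = 148.56 km.
Circle about each station: (x − 74.2)² + (y − 45.1)² = 116.02²; (x + 41.6)² + (y − 88.0)² = 218.85²; (x + 31.1)² + (y + 73.0)² = 148.56².
Subtracting pairs of circle equations eliminates x²+y² and gives linear equations (the radical axes):
-231.6 x + 85.8 y = -32499.77
-210.6 x − 236.2 y = -9852.87
Solving the 2×2 system: x ≈ 117.1, y ≈ -62.7 km.
Check against P (with the unrounded x, y): √((x − 74.2)²+(y − 45.1)²) = 116.02 ≈ 116.02 km. ✓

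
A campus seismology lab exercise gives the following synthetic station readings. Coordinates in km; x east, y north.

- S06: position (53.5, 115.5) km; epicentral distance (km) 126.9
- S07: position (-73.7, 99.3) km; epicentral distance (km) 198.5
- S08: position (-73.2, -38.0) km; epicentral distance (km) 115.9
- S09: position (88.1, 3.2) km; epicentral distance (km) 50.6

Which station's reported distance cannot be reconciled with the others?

S07

Solve using three stations at a time. Using S06, S08, S09 (subtract circle equations pairwise → linear system) gives (x, y) ≈ (39.4, -10.6).
Distances from that point to each station vs reported:
  S06: calculated 126.9 vs reported 126.9 → residual 0.0 km
  S07: calculated 157.7 vs reported 198.5 → residual 40.8 km
  S08: calculated 115.9 vs reported 115.9 → residual 0.0 km
  S09: calculated 50.6 vs reported 50.6 → residual 0.0 km
S06, S08, S09 are mutually consistent (residuals ≈ 0); S07 is off by 40.8 km.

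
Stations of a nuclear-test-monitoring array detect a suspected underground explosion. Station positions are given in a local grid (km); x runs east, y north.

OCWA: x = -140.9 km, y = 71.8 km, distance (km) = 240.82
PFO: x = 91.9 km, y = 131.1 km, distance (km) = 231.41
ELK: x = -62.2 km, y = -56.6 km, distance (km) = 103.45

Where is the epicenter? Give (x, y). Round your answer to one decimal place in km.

x ≈ 34.6 km, y ≈ -93.1 km

Circle about each station: (x + 140.9)² + (y − 71.8)² = 240.82²; (x − 91.9)² + (y − 131.1)² = 231.41²; (x + 62.2)² + (y + 56.6)² = 103.45².
Subtracting pairs of circle equations eliminates x²+y² and gives linear equations (the radical axes):
465.6 x + 118.6 y = 5068.45
157.4 x − 256.8 y = 29356.72
Solving the 2×2 system: x ≈ 34.6, y ≈ -93.1 km.
Check against OCWA (with the unrounded x, y): √((x + 140.9)²+(y − 71.8)²) = 240.82 ≈ 240.82 km. ✓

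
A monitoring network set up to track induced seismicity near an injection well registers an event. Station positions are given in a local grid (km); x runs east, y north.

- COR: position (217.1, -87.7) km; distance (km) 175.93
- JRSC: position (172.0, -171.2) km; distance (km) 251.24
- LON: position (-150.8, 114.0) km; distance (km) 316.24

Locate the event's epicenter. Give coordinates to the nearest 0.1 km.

Circle about each station: (x − 217.1)² + (y + 87.7)² = 175.93²; (x − 172.0)² + (y + 171.2)² = 251.24²; (x + 150.8)² + (y − 114.0)² = 316.24².
Subtracting pairs of circle equations eliminates x²+y² and gives linear equations (the radical axes):
-90.2 x − 167.0 y = -28100.43
-735.8 x + 403.4 y = -88143.43
Solving the 2×2 system: x ≈ 163.6, y ≈ 79.9 km.

x ≈ 163.6 km, y ≈ 79.9 km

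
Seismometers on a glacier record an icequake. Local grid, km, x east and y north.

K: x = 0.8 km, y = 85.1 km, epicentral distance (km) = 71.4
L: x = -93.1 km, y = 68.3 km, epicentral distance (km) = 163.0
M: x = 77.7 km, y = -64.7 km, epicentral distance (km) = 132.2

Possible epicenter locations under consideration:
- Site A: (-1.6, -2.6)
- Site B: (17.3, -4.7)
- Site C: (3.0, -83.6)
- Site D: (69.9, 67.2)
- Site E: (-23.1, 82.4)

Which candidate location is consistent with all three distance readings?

Site D

For each candidate, compare |candidate − station| to the reported distance:
Site A: residuals K 16.3, L 47.2, M 31.5 → max 47.2 km
Site B: residuals K 19.9, L 30.6, M 47.1 → max 47.1 km
Site C: residuals K 97.3, L 16.7, M 55.1 → max 97.3 km
Site D: residuals K 0.0, L 0.0, M 0.1 → max 0.1 km
Site E: residuals K 47.3, L 91.6, M 46.1 → max 91.6 km
Only Site D has all residuals ≈ 0.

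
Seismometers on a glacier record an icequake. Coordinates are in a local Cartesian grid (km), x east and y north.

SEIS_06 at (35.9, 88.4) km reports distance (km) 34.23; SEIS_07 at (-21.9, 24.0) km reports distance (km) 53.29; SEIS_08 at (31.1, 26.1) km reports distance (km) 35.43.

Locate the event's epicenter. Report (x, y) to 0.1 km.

x ≈ 18.2 km, y ≈ 59.1 km

Circle about each station: (x − 35.9)² + (y − 88.4)² = 34.23²; (x + 21.9)² + (y − 24.0)² = 53.29²; (x − 31.1)² + (y − 26.1)² = 35.43².
Subtracting pairs of circle equations eliminates x²+y² and gives linear equations (the radical axes):
-115.6 x − 128.8 y = -9715.89
-9.6 x − 124.6 y = -7538.54
Solving the 2×2 system: x ≈ 18.2, y ≈ 59.1 km.
Check against SEIS_06 (with the unrounded x, y): √((x − 35.9)²+(y − 88.4)²) = 34.23 ≈ 34.23 km. ✓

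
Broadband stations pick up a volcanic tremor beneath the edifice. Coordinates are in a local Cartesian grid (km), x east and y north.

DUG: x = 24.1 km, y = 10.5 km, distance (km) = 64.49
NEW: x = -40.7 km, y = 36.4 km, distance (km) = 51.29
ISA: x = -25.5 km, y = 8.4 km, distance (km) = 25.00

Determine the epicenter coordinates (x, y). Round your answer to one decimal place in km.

Circle about each station: (x − 24.1)² + (y − 10.5)² = 64.49²; (x + 40.7)² + (y − 36.4)² = 51.29²; (x + 25.5)² + (y − 8.4)² = 25.00².
Subtracting the DUG equation from the NEW and ISA equations removes the quadratic terms:
-129.6 x + 51.8 y = 3818.69
-99.2 x − 4.2 y = 3563.71
Solving the 2×2 system: x ≈ -35.3, y ≈ -14.6 km.

-35.3 km east, -14.6 km north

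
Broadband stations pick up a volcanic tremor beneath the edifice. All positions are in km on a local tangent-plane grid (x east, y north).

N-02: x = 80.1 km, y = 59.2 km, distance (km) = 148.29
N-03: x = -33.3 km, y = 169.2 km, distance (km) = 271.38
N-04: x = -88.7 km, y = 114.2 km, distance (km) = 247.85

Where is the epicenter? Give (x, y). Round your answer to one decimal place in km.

Circle about each station: (x − 80.1)² + (y − 59.2)² = 148.29²; (x + 33.3)² + (y − 169.2)² = 271.38²; (x + 88.7)² + (y − 114.2)² = 247.85².
Subtracting the N-02 equation from the N-03 and N-04 equations removes the quadratic terms:
-226.8 x + 220.0 y = -31840.30
-337.6 x + 110.0 y = -28451.02
Solving the 2×2 system: x ≈ 55.9, y ≈ -87.1 km.

55.9 km east, -87.1 km north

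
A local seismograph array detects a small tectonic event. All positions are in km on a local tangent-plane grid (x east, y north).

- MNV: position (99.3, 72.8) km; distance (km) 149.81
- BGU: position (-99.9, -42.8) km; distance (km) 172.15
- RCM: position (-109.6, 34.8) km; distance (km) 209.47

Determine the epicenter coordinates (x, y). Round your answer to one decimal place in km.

Circle about each station: (x − 99.3)² + (y − 72.8)² = 149.81²; (x + 99.9)² + (y + 42.8)² = 172.15²; (x + 109.6)² + (y − 34.8)² = 209.47².
Subtracting pairs of circle equations eliminates x²+y² and gives linear equations (the radical axes):
-398.4 x − 231.2 y = -10541.07
-417.8 x − 76.0 y = -23371.77
Solving the 2×2 system: x ≈ 69.4, y ≈ -74.0 km.

(69.4, -74.0)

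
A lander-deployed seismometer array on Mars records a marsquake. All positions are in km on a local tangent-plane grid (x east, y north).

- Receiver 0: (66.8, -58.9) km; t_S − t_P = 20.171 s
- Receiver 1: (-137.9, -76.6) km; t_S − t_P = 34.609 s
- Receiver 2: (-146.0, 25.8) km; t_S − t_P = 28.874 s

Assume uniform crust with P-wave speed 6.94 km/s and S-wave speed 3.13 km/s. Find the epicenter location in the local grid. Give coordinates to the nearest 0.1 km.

Distance from S−P lag: d = Δt · v_P v_S / (v_P − v_S) = Δt · (6.94·3.13)/(6.94−3.13) ≈ 5.7014·Δt.
So d_Receiver 0 = 115.00, d_Receiver 1 = 197.32, d_Receiver 2 = 164.62 km.
Circle about each station: (x − 66.8)² + (y + 58.9)² = 115.00²; (x + 137.9)² + (y + 76.6)² = 197.32²; (x + 146.0)² + (y − 25.8)² = 164.62².
Subtracting the Receiver 0 equation from the Receiver 1 and Receiver 2 equations removes the quadratic terms:
-409.4 x − 35.4 y = -8757.66
-425.6 x + 169.4 y = 175.45
Solving the 2×2 system: x ≈ 17.5, y ≈ 45.0 km.
Check against Receiver 0 (with the unrounded x, y): √((x − 66.8)²+(y + 58.9)²) = 115.01 ≈ 115.00 km. ✓

x ≈ 17.5 km, y ≈ 45.0 km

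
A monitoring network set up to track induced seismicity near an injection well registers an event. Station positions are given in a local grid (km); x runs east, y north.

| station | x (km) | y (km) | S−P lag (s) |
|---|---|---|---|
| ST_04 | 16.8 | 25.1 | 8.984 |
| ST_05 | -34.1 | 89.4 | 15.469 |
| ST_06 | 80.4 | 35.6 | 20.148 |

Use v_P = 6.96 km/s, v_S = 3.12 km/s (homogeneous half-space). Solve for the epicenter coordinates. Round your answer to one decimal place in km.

Distance from S−P lag: d = Δt · v_P v_S / (v_P − v_S) = Δt · (6.96·3.12)/(6.96−3.12) ≈ 5.6550·Δt.
So d_ST_04 = 50.80, d_ST_05 = 87.48, d_ST_06 = 113.94 km.
Circle about each station: (x − 16.8)² + (y − 25.1)² = 50.80²; (x + 34.1)² + (y − 89.4)² = 87.48²; (x − 80.4)² + (y − 35.6)² = 113.94².
Subtracting the ST_04 equation from the ST_05 and ST_06 equations removes the quadratic terms:
-101.8 x + 128.6 y = 3170.81
127.2 x + 21.0 y = -3582.41
Solving the 2×2 system: x ≈ -28.5, y ≈ 2.1 km.

(-28.5, 2.1)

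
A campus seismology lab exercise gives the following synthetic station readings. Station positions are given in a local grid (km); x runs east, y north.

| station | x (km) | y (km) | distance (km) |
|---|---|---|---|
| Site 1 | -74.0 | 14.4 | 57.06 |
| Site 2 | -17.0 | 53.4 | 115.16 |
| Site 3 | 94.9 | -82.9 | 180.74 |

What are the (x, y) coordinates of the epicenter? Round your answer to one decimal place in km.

Circle about each station: (x + 74.0)² + (y − 14.4)² = 57.06²; (x + 17.0)² + (y − 53.4)² = 115.16²; (x − 94.9)² + (y + 82.9)² = 180.74².
Subtracting the Site 1 equation from the Site 2 and Site 3 equations removes the quadratic terms:
114.0 x + 78.0 y = -12548.78
337.8 x − 194.6 y = -19216.04
Solving the 2×2 system: x ≈ -81.2, y ≈ -42.2 km.
Check against Site 1 (with the unrounded x, y): √((x + 74.0)²+(y − 14.4)²) = 57.06 ≈ 57.06 km. ✓

x ≈ -81.2 km, y ≈ -42.2 km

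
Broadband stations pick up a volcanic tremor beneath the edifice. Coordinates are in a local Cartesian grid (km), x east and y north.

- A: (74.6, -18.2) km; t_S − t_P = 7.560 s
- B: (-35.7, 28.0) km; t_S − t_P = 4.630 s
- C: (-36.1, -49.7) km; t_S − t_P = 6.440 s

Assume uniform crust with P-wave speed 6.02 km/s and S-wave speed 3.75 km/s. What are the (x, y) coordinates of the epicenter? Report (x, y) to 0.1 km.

(2.1, 1.7)

Distance from S−P lag: d = Δt · v_P v_S / (v_P − v_S) = Δt · (6.02·3.75)/(6.02−3.75) ≈ 9.9449·Δt.
So d_A = 75.18, d_B = 46.05, d_C = 64.05 km.
Circle about each station: (x − 74.6)² + (y + 18.2)² = 75.18²; (x + 35.7)² + (y − 28.0)² = 46.05²; (x + 36.1)² + (y + 49.7)² = 64.05².
Subtracting pairs of circle equations eliminates x²+y² and gives linear equations (the radical axes):
-220.6 x + 92.4 y = -306.48
-221.4 x − 63.0 y = -573.47
Solving the 2×2 system: x ≈ 2.1, y ≈ 1.7 km.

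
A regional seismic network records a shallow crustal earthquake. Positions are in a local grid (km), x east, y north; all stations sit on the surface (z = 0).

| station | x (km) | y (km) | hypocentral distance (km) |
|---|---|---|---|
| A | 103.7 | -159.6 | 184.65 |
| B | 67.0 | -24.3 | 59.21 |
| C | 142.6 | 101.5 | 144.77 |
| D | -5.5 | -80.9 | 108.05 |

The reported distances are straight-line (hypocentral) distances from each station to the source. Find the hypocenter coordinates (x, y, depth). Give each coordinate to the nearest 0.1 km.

Each station gives a sphere (x−x_i)² + (y−y_i)² + z² = d_i² (stations at z=0).
Subtracting the A sphere from B and C: z² cancels, leaving linear equations in x and y:
-73.4 x + 270.6 y = -556.56
77.8 x + 522.2 y = 7548.43
Solving: x ≈ 39.292, y ≈ 8.601 km (keep extra digits for the depth step; rounded: 39.3, 8.6).
Then from the A sphere: z² = 184.65² − (x − 103.7)² − (y + 159.6)² with x = 39.292, y = 8.601, so z ≈ 40.690 ≈ 40.7 km.

(39.3, 8.6, 40.7)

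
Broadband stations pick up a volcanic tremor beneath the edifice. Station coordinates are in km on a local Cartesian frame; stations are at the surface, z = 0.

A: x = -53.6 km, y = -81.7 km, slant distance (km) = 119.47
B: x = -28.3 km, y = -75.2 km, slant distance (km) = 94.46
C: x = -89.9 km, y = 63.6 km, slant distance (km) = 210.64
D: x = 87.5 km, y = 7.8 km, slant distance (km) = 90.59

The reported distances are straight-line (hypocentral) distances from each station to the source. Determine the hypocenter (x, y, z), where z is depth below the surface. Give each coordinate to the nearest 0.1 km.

x ≈ 64.8 km, y ≈ -78.5 km, depth ≈ 15.6 km

Each station gives a sphere (x−x_i)² + (y−y_i)² + z² = d_i² (stations at z=0).
Subtracting the A sphere from B and C: z² cancels, leaving linear equations in x and y:
50.6 x + 13.0 y = 2258.47
-72.6 x + 290.6 y = -27517.01
Solving: x ≈ 64.802, y ≈ -78.501 km (keep extra digits for the depth step; rounded: 64.8, -78.5).
Then from the A sphere: z² = 119.47² − (x + 53.6)² − (y + 81.7)² with x = 64.802, y = -78.501, so z ≈ 15.615 ≈ 15.6 km.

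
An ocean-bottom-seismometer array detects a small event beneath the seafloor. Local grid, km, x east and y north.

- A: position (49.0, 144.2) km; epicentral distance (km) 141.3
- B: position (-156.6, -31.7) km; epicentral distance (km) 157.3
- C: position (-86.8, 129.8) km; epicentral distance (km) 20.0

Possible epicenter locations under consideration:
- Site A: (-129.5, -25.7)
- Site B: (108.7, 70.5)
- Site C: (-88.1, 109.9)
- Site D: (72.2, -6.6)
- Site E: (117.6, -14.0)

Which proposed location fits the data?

For each candidate, compare |candidate − station| to the reported distance:
Site A: residuals A 105.1, B 129.5, C 141.3 → max 141.3 km
Site B: residuals A 46.5, B 127.0, C 184.3 → max 184.3 km
Site C: residuals A 0.0, B 0.0, C 0.1 → max 0.1 km
Site D: residuals A 11.3, B 72.9, C 189.5 → max 189.5 km
Site E: residuals A 31.1, B 117.5, C 229.9 → max 229.9 km
Only Site C has all residuals ≈ 0.

Site C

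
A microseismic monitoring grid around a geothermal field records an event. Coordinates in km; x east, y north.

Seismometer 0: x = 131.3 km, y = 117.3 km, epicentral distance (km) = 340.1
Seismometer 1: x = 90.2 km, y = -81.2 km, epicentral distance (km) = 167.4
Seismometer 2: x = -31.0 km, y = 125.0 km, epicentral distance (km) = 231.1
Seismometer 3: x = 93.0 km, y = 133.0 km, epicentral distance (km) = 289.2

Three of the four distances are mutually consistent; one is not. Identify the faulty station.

Solve using three stations at a time. Using Seismometer 1, Seismometer 2, Seismometer 3 (subtract circle equations pairwise → linear system) gives (x, y) ≈ (-76.0, -101.7).
Distances from that point to each station vs reported:
  Seismometer 0: calculated 301.6 vs reported 340.1 → residual 38.5 km
  Seismometer 1: calculated 167.5 vs reported 167.4 → residual 0.1 km
  Seismometer 2: calculated 231.2 vs reported 231.1 → residual 0.1 km
  Seismometer 3: calculated 289.2 vs reported 289.2 → residual 0.0 km
Seismometer 1, Seismometer 2, Seismometer 3 are mutually consistent (residuals ≈ 0); Seismometer 0 is off by 38.5 km.

Seismometer 0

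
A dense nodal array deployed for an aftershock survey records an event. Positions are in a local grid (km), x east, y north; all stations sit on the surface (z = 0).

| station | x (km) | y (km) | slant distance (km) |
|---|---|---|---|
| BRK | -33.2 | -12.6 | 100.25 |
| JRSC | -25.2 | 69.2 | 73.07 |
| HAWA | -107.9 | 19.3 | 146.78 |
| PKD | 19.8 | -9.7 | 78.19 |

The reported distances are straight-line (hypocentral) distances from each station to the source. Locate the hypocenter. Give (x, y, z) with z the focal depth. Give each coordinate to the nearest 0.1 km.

Each station gives a sphere (x−x_i)² + (y−y_i)² + z² = d_i² (stations at z=0).
Subtracting the BRK sphere from JRSC and HAWA: z² cancels, leaving linear equations in x and y:
16.0 x + 163.6 y = 8873.52
-149.4 x + 63.8 y = -740.41
Solving: x ≈ 26.991, y ≈ 51.599 km (keep extra digits for the depth step; rounded: 27.0, 51.6).
Then from the BRK sphere: z² = 100.25² − (x + 33.2)² − (y + 12.6)² with x = 26.991, y = 51.599, so z ≈ 48.017 ≈ 48.0 km.

(27.0, 51.6, 48.0)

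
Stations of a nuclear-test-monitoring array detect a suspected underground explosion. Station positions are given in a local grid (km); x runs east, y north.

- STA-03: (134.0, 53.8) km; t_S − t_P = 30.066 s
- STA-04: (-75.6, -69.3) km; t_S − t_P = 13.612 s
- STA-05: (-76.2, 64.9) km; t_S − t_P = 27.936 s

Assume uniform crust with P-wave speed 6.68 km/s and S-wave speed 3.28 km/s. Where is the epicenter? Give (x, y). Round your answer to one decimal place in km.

Distance from S−P lag: d = Δt · v_P v_S / (v_P − v_S) = Δt · (6.68·3.28)/(6.68−3.28) ≈ 6.4442·Δt.
So d_STA-03 = 193.75, d_STA-04 = 87.72, d_STA-05 = 180.03 km.
Circle about each station: (x − 134.0)² + (y − 53.8)² = 193.75²; (x + 75.6)² + (y + 69.3)² = 87.72²; (x + 76.2)² + (y − 64.9)² = 180.03².
Subtracting the STA-03 equation from the STA-04 and STA-05 equations removes the quadratic terms:
-419.2 x − 246.2 y = 19511.67
-420.4 x + 22.2 y = -5703.73
Solving the 2×2 system: x ≈ 8.6, y ≈ -93.9 km.

8.6 km east, -93.9 km north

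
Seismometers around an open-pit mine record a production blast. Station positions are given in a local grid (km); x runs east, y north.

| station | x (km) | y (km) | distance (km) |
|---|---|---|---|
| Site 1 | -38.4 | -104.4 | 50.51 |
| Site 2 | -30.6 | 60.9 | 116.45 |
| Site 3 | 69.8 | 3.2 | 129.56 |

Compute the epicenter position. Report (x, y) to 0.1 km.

x ≈ -46.2 km, y ≈ -54.5 km

Circle about each station: (x + 38.4)² + (y + 104.4)² = 50.51²; (x + 30.6)² + (y − 60.9)² = 116.45²; (x − 69.8)² + (y − 3.2)² = 129.56².
Subtracting pairs of circle equations eliminates x²+y² and gives linear equations (the radical axes):
15.6 x + 330.6 y = -18738.09
216.4 x + 215.2 y = -21726.17
Solving the 2×2 system: x ≈ -46.2, y ≈ -54.5 km.
Check against Site 1 (with the unrounded x, y): √((x + 38.4)²+(y + 104.4)²) = 50.51 ≈ 50.51 km. ✓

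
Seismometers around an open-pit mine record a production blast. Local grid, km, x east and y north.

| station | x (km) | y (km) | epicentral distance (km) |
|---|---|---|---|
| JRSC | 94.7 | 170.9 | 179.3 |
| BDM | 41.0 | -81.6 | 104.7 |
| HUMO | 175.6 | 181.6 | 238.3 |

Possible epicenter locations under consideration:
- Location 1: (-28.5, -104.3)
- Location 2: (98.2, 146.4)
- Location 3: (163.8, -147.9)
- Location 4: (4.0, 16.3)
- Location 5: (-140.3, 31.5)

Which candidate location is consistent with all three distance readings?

For each candidate, compare |candidate − station| to the reported distance:
Location 1: residuals JRSC 122.2, BDM 31.6, HUMO 113.0 → max 122.2 km
Location 2: residuals JRSC 154.6, BDM 130.4, HUMO 153.3 → max 154.6 km
Location 3: residuals JRSC 146.9, BDM 34.9, HUMO 91.4 → max 146.9 km
Location 4: residuals JRSC 0.1, BDM 0.0, HUMO 0.0 → max 0.1 km
Location 5: residuals JRSC 93.9, BDM 109.0, HUMO 111.4 → max 111.4 km
Only Location 4 has all residuals ≈ 0.

Location 4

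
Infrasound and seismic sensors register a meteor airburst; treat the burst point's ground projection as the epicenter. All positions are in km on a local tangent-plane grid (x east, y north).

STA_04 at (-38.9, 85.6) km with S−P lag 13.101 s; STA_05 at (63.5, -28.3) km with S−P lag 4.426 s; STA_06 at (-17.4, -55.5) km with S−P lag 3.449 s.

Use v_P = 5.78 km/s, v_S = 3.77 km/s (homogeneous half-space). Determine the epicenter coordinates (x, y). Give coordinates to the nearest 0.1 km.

18.3 km east, -44.4 km north

Distance from S−P lag: d = Δt · v_P v_S / (v_P − v_S) = Δt · (5.78·3.77)/(5.78−3.77) ≈ 10.8411·Δt.
So d_STA_04 = 142.03, d_STA_05 = 47.98, d_STA_06 = 37.39 km.
Circle about each station: (x + 38.9)² + (y − 85.6)² = 142.03²; (x − 63.5)² + (y + 28.3)² = 47.98²; (x + 17.4)² + (y + 55.5)² = 37.39².
Subtracting the STA_04 equation from the STA_05 and STA_06 equations removes the quadratic terms:
204.8 x − 227.8 y = 13863.01
43.0 x − 282.2 y = 13316.95
Solving the 2×2 system: x ≈ 18.3, y ≈ -44.4 km.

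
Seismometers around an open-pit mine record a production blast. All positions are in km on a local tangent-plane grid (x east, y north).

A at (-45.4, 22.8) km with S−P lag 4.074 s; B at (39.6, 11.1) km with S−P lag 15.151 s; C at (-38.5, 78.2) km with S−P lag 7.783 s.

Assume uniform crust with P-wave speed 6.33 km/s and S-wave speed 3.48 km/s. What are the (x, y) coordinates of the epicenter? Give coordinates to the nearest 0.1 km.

Distance from S−P lag: d = Δt · v_P v_S / (v_P − v_S) = Δt · (6.33·3.48)/(6.33−3.48) ≈ 7.7293·Δt.
So d_A = 31.49, d_B = 117.11, d_C = 60.16 km.
Circle about each station: (x + 45.4)² + (y − 22.8)² = 31.49²; (x − 39.6)² + (y − 11.1)² = 117.11²; (x + 38.5)² + (y − 78.2)² = 60.16².
Subtracting the A equation from the B and C equations removes the quadratic terms:
170.0 x − 23.4 y = -13612.76
13.8 x + 110.8 y = 2388.88
Solving the 2×2 system: x ≈ -75.8, y ≈ 31.0 km.

x ≈ -75.8 km, y ≈ 31.0 km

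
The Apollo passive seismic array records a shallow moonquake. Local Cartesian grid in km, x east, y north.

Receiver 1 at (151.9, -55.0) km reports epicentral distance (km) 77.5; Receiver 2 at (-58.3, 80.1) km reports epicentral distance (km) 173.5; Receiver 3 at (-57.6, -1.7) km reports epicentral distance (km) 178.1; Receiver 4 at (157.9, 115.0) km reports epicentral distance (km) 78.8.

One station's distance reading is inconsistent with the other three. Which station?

Solve using three stations at a time. Using Receiver 2, Receiver 3, Receiver 4 (subtract circle equations pairwise → linear system) gives (x, y) ≈ (112.6, 50.5).
Distances from that point to each station vs reported:
  Receiver 1: calculated 112.6 vs reported 77.5 → residual 35.1 km
  Receiver 2: calculated 173.5 vs reported 173.5 → residual 0.0 km
  Receiver 3: calculated 178.1 vs reported 178.1 → residual 0.0 km
  Receiver 4: calculated 78.8 vs reported 78.8 → residual 0.0 km
Receiver 2, Receiver 3, Receiver 4 are mutually consistent (residuals ≈ 0); Receiver 1 is off by 35.1 km.

Receiver 1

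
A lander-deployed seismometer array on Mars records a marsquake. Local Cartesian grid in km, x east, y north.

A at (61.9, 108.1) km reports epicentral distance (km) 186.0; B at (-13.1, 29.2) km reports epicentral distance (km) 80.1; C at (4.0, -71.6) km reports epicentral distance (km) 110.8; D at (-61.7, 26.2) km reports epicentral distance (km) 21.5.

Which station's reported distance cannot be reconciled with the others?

D

Solve using three stations at a time. Using A, B, C (subtract circle equations pairwise → linear system) gives (x, y) ≈ (-85.1, -5.8).
Distances from that point to each station vs reported:
  A: calculated 186.0 vs reported 186.0 → residual 0.0 km
  B: calculated 80.1 vs reported 80.1 → residual 0.0 km
  C: calculated 110.8 vs reported 110.8 → residual 0.0 km
  D: calculated 39.7 vs reported 21.5 → residual 18.2 km
A, B, C are mutually consistent (residuals ≈ 0); D is off by 18.2 km.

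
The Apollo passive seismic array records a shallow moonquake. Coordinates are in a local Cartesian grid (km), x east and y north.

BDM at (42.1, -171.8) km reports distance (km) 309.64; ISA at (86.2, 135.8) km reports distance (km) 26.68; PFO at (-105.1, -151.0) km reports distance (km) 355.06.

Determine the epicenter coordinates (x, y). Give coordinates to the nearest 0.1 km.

Circle about each station: (x − 42.1)² + (y + 171.8)² = 309.64²; (x − 86.2)² + (y − 135.8)² = 26.68²; (x + 105.1)² + (y + 151.0)² = 355.06².
Subtracting the BDM equation from the ISA and PFO equations removes the quadratic terms:
88.2 x + 615.2 y = 89749.54
-294.4 x + 41.6 y = -27631.31
Solving the 2×2 system: x ≈ 112.2, y ≈ 129.8 km.

x ≈ 112.2 km, y ≈ 129.8 km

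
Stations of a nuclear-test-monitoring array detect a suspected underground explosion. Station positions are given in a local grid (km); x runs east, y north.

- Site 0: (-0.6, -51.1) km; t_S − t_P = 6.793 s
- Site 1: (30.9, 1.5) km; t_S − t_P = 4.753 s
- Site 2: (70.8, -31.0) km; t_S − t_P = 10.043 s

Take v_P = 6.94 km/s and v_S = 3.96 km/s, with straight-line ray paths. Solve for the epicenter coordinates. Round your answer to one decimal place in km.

Distance from S−P lag: d = Δt · v_P v_S / (v_P − v_S) = Δt · (6.94·3.96)/(6.94−3.96) ≈ 9.2223·Δt.
So d_Site 0 = 62.65, d_Site 1 = 43.83, d_Site 2 = 92.62 km.
Circle about each station: (x + 0.6)² + (y + 51.1)² = 62.65²; (x − 30.9)² + (y − 1.5)² = 43.83²; (x − 70.8)² + (y + 31.0)² = 92.62².
Subtracting pairs of circle equations eliminates x²+y² and gives linear equations (the radical axes):
63.0 x + 105.2 y = 349.44
142.8 x + 40.2 y = -1291.37
Solving the 2×2 system: x ≈ -12.0, y ≈ 10.5 km.

-12.0 km east, 10.5 km north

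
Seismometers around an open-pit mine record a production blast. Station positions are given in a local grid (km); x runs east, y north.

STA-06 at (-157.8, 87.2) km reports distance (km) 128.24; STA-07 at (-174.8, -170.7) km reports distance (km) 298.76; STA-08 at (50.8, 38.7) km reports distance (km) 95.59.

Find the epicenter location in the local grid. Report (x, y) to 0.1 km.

Circle about each station: (x + 157.8)² + (y − 87.2)² = 128.24²; (x + 174.8)² + (y + 170.7)² = 298.76²; (x − 50.8)² + (y − 38.7)² = 95.59².
Subtracting the STA-06 equation from the STA-07 and STA-08 equations removes the quadratic terms:
-34.0 x − 515.8 y = -45623.19
417.2 x − 97.0 y = -21118.30
Solving the 2×2 system: x ≈ -29.6, y ≈ 90.4 km.

x ≈ -29.6 km, y ≈ 90.4 km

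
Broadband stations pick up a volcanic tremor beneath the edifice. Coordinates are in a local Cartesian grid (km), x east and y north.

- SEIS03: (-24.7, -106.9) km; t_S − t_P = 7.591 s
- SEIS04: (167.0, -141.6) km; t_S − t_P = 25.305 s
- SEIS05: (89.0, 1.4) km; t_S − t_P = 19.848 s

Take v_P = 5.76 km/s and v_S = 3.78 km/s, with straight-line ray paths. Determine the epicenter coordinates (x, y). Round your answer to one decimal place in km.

x ≈ -107.2 km, y ≈ -94.2 km

Distance from S−P lag: d = Δt · v_P v_S / (v_P − v_S) = Δt · (5.76·3.78)/(5.76−3.78) ≈ 10.9964·Δt.
So d_SEIS03 = 83.47, d_SEIS04 = 278.26, d_SEIS05 = 218.26 km.
Circle about each station: (x + 24.7)² + (y + 106.9)² = 83.47²; (x − 167.0)² + (y + 141.6)² = 278.26²; (x − 89.0)² + (y − 1.4)² = 218.26².
Subtracting the SEIS03 equation from the SEIS04 and SEIS05 equations removes the quadratic terms:
383.4 x − 69.4 y = -34559.53
227.4 x + 216.6 y = -44784.93
Solving the 2×2 system: x ≈ -107.2, y ≈ -94.2 km.
Check against SEIS03 (with the unrounded x, y): √((x + 24.7)²+(y + 106.9)²) = 83.46 ≈ 83.47 km. ✓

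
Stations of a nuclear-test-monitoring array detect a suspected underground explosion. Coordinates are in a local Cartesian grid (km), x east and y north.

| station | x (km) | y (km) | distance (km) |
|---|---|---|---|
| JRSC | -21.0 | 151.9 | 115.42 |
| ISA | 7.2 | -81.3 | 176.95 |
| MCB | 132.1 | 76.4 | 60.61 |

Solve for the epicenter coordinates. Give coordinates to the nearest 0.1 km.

71.9 km east, 83.4 km north

Circle about each station: (x + 21.0)² + (y − 151.9)² = 115.42²; (x − 7.2)² + (y + 81.3)² = 176.95²; (x − 132.1)² + (y − 76.4)² = 60.61².
Subtracting the JRSC equation from the ISA and MCB equations removes the quadratic terms:
56.4 x − 466.4 y = -34842.61
306.2 x − 151.0 y = 9420.96
Solving the 2×2 system: x ≈ 71.9, y ≈ 83.4 km.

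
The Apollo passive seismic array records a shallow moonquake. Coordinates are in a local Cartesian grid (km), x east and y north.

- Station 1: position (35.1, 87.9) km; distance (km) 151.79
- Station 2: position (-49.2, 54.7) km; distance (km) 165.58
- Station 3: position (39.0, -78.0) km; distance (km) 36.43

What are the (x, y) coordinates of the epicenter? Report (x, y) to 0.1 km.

Circle about each station: (x − 35.1)² + (y − 87.9)² = 151.79²; (x + 49.2)² + (y − 54.7)² = 165.58²; (x − 39.0)² + (y + 78.0)² = 36.43².
Subtracting the Station 1 equation from the Station 2 and Station 3 equations removes the quadratic terms:
-168.6 x − 66.4 y = -7922.22
7.8 x − 331.8 y = 20359.64
Solving the 2×2 system: x ≈ 70.5, y ≈ -59.7 km.

x ≈ 70.5 km, y ≈ -59.7 km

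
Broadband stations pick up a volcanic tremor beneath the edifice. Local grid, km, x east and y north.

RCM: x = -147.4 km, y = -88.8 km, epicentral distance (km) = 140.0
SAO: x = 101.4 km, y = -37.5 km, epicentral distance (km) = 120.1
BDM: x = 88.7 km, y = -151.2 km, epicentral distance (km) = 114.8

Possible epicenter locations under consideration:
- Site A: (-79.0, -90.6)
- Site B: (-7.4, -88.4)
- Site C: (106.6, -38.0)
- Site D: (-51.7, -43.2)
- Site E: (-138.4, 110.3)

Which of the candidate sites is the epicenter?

Site B

For each candidate, compare |candidate − station| to the reported distance:
Site A: residuals RCM 71.6, SAO 68.0, BDM 63.5 → max 71.6 km
Site B: residuals RCM 0.0, SAO 0.0, BDM 0.0 → max 0.0 km
Site C: residuals RCM 119.0, SAO 114.9, BDM 0.2 → max 119.0 km
Site D: residuals RCM 34.0, SAO 33.1, BDM 62.3 → max 62.3 km
Site E: residuals RCM 59.3, SAO 161.6, BDM 231.5 → max 231.5 km
Only Site B has all residuals ≈ 0.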